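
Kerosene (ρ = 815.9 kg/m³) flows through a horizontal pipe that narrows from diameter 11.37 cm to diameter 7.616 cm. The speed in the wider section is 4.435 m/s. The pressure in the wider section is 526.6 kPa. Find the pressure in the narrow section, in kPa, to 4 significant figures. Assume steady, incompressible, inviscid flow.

The volume flow rate is constant, so v₂ = (A₁/A₂)v₁ = (101.5/45.56)·4.435 = 9.885 m/s.
Along the horizontal streamline, P + ½ρv² is constant.
P₂ = P₁ − ½ρ(v₂² − v₁²) = 526600 − ½·815.9·(9.885² − 4.435²) = 526600 − 31840 = 494800 Pa.

P₂ ≈ 494.8 kPa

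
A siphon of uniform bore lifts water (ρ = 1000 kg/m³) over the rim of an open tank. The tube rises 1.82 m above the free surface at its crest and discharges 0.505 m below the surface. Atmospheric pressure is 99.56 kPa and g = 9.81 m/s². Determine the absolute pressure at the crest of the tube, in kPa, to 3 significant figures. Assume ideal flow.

From the surface to the outlet (both open to atmosphere, surface at rest): v = √(2g·h_out) = √(2·9.81·0.505) = 3.15 m/s.
Continuity keeps v the same throughout the tube; from surface to crest, P_atm + 0 = P_top + ½ρv² + ρg·h_top.
P_top = 99560 − ½·1000·3.15² − 1000·9.81·1.82 = 76800 Pa.

P_top ≈ 76.8 kPa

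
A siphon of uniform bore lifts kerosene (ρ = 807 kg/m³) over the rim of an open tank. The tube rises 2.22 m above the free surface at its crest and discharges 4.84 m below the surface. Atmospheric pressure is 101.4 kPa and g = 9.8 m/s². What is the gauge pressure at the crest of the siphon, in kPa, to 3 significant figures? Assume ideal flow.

-55.8 kPa

The outlet speed comes from Torricelli: v = √(2g·4.84) = 9.74 m/s.
The bore is uniform, so the speed at the crest is the same v. Bernoulli surface→crest: P_atm = P_top + ½ρv² + ρg·h_top.
P_top = 101400 − ½·807·9.74² − 807·9.8·2.22 = 45600 Pa. So P_gauge = P_top − P_atm = -55800 Pa.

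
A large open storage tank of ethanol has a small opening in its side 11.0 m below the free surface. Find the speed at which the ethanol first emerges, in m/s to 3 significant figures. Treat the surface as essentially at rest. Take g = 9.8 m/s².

v ≈ 14.7 m/s

With the surface at rest and both surface and jet at atmospheric pressure, Bernoulli gives ρg h = ½ρv², so v = √(2gh) = √(2·9.8·11.0) = 14.7 m/s.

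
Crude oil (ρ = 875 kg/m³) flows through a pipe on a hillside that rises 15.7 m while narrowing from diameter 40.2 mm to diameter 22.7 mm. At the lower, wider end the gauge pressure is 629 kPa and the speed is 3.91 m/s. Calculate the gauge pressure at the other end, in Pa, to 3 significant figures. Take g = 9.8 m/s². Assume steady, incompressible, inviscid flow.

435000 Pa

By continuity, v₂ = v₁·A₁/A₂ = 3.91·(12.7/4.05) = 12.3 m/s.
Energy conservation along the streamline gives P₂ = P₁ − ½ρ(v₂² − v₁²) − ρg(h₂ − h₁).
P₂ = 629000 + ½·875·(3.91² − 12.3²) − 875·9.8·(+15.7) = 629000 + (-59100) − (135000) = 435000 Pa.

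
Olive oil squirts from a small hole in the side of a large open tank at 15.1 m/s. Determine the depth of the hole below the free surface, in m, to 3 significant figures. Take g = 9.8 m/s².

h = 11.6 m

For a small hole in a large open tank, ½v² = gh, giving h = v²/(2g).
h = 15.1²/(2·9.8) = 228/19.60 = 11.6 m.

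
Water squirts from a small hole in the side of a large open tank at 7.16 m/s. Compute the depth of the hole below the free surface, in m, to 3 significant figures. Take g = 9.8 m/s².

Inverting v = √(2gh) gives h = v² / 2g.
h = 7.16²/(2·9.8) = 51.3/19.60 = 2.62 m.

h ≈ 2.62 m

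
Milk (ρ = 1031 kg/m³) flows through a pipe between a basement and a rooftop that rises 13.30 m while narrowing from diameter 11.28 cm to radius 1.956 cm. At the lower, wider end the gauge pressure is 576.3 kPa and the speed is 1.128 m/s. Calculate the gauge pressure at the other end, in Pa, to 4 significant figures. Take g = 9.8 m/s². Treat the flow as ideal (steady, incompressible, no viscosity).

P₂ ≈ 397200 Pa

Mass conservation (A₁v₁ = A₂v₂) gives v₂ = 1.128 × 99.93/12.02 = 9.378 m/s.
Energy conservation along the streamline gives P₂ = P₁ − ½ρ(v₂² − v₁²) − ρg(h₂ − h₁).
P₂ = 576300 + ½·1031·(1.128² − 9.378²) − 1031·9.8·(+13.30) = 576300 + (-44680) − (134400) = 397200 Pa.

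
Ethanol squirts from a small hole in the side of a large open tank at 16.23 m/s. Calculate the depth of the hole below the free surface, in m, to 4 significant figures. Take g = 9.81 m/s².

h ≈ 13.43 m

Inverting v = √(2gh) gives h = v² / 2g.
h = 16.23²/(2·9.81) = 263.4/19.62 = 13.43 m.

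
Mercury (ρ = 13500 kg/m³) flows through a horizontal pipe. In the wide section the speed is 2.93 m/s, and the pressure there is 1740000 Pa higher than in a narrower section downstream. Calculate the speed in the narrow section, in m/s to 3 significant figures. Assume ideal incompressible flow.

v₂ ≈ 16.3 m/s

Horizontal Bernoulli: P₁ + ½ρv₁² = P₂ + ½ρv₂², so v₂² = v₁² + 2(P₁ − P₂)/ρ.
v₂ = √(2.93² + 2·1740000/13500) = √(8.58 + 258) = 16.3 m/s.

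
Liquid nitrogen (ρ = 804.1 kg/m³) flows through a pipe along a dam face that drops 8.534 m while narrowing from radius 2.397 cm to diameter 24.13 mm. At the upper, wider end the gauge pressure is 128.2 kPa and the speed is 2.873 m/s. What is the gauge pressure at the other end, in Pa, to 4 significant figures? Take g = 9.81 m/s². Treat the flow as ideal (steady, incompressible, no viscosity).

By continuity, v₂ = v₁·A₁/A₂ = 2.873·(18.05/4.573) = 11.34 m/s.
Bernoulli: P₁ + ½ρv₁² + ρg h₁ = P₂ + ½ρv₂² + ρg h₂, so P₂ = P₁ + ½ρ(v₁² − v₂²) − ρg(h₂ − h₁).
P₂ = 128200 + ½·804.1·(2.873² − 11.34²) − 804.1·9.81·(−8.534) = 128200 + (-48380) − (-67320) = 147100 Pa.

P₂ = 147100 Pa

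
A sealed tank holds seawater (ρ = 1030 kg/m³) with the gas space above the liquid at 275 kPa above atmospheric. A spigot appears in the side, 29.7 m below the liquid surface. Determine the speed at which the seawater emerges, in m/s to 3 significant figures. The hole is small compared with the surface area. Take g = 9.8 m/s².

v = 33.4 m/s

Take point 1 at the surface (v₁ ≈ 0) and point 2 at the hole (at atmospheric pressure). Bernoulli: P₁ + ρg h = P_atm + ½ρv₂².
With P₁ − P_atm = 275000 Pa, v₂ = √(2gh + 2ΔP/ρ) = √(2·9.8·29.7 + 2·275000/1030) = 33.4 m/s.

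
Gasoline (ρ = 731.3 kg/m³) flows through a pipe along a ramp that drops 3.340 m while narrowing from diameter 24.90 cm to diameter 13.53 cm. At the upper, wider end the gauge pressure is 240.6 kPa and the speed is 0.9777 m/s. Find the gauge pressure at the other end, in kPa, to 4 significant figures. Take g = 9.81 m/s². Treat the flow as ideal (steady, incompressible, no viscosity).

Continuity gives A₁v₁ = A₂v₂, so v₂ = (487.0 cm²)/(143.8 cm²) × 0.9777 m/s = 3.311 m/s.
Bernoulli: P₁ + ½ρv₁² + ρg h₁ = P₂ + ½ρv₂² + ρg h₂, so P₂ = P₁ + ½ρ(v₁² − v₂²) − ρg(h₂ − h₁).
P₂ = 240600 + ½·731.3·(0.9777² − 3.311²) − 731.3·9.81·(−3.340) = 240600 + (-3660) − (-23960) = 260900 Pa.

P₂ ≈ 260.9 kPa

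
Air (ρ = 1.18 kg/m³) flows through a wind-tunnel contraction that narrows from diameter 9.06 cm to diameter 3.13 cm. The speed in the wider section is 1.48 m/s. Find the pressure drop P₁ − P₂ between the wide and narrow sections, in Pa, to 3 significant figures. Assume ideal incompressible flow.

89.4 Pa

Mass conservation (A₁v₁ = A₂v₂) gives v₂ = 1.48 × 64.5/7.69 = 12.4 m/s.
The pipe is horizontal, so Bernoulli reduces to P₁ + ½ρv₁² = P₂ + ½ρv₂².
P₁ − P₂ = ½·1.18·(12.4² − 1.48²) = ½·1.18·152 = 89.4 Pa.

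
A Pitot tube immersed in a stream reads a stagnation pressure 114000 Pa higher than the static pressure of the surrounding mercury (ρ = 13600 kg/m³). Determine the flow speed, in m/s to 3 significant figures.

At the stagnation point the flow is brought to rest, so Bernoulli gives P_stag − P_static = ½ρv².
v = √(2ΔP/ρ) = √(2·114000/13600) = 4.09 m/s.

v ≈ 4.09 m/s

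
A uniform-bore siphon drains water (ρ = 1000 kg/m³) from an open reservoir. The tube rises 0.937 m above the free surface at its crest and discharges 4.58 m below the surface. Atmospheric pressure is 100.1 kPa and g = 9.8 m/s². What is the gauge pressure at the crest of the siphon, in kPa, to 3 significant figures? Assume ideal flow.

P_gauge ≈ -54.1 kPa

The outlet speed comes from Torricelli: v = √(2g·4.58) = 9.47 m/s.
The bore is uniform, so the speed at the crest is the same v. Bernoulli surface→crest: P_atm = P_top + ½ρv² + ρg·h_top.
P_top = 100100 − ½·1000·9.47² − 1000·9.8·0.937 = 46000 Pa. So P_gauge = P_top − P_atm = -54100 Pa.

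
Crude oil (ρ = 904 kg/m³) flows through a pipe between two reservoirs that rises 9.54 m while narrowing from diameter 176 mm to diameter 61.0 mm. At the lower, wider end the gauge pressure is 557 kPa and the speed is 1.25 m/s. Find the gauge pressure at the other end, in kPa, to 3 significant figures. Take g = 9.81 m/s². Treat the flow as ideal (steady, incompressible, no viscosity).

424 kPa

By continuity, v₂ = v₁·A₁/A₂ = 1.25·(243/29.2) = 10.4 m/s.
Applying Bernoulli between the two ends and solving for P₂: P₂ = P₁ + ½ρ(v₁² − v₂²) − ρgΔh.
P₂ = 557000 + ½·904·(1.25² − 10.4²) − 904·9.81·(+9.54) = 557000 + (-48200) − (84600) = 424000 Pa.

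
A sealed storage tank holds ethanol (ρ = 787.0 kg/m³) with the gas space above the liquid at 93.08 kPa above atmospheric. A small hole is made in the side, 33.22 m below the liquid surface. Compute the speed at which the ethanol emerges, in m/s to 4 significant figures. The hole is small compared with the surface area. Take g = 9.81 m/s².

v ≈ 29.80 m/s

Take point 1 at the surface (v₁ ≈ 0) and point 2 at the hole (at atmospheric pressure). Bernoulli: P₁ + ρg h = P_atm + ½ρv₂².
With P₁ − P_atm = 93080 Pa, v₂ = √(2gh + 2ΔP/ρ) = √(2·9.81·33.22 + 2·93080/787.0) = 29.80 m/s.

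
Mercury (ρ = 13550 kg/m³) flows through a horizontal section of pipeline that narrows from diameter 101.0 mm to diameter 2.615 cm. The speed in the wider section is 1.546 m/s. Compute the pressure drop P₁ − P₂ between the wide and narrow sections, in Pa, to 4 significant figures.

ΔP ≈ 3587000 Pa

The volume flow rate is constant, so v₂ = (A₁/A₂)v₁ = (80.12/5.371)·1.546 = 23.06 m/s.
The pipe is horizontal, so Bernoulli reduces to P₁ + ½ρv₁² = P₂ + ½ρv₂².
P₁ − P₂ = ½·13550·(23.06² − 1.546²) = ½·13550·529.5 = 3587000 Pa.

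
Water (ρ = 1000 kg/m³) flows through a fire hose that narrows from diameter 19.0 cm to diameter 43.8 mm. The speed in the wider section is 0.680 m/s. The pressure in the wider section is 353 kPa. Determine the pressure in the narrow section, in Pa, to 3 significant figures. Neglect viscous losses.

271000 Pa

By continuity, v₂ = v₁·A₁/A₂ = 0.680·(284/15.1) = 12.8 m/s.
Along the horizontal streamline, P + ½ρv² is constant.
P₂ = P₁ − ½ρ(v₂² − v₁²) = 353000 − ½·1000·(12.8² − 0.680²) = 353000 − 81600 = 271000 Pa.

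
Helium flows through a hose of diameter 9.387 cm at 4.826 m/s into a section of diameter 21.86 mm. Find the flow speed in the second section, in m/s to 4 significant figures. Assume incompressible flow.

88.99 m/s

Continuity gives A₁v₁ = A₂v₂, so v₂ = (69.21 cm²)/(3.753 cm²) × 4.826 m/s = 88.99 m/s.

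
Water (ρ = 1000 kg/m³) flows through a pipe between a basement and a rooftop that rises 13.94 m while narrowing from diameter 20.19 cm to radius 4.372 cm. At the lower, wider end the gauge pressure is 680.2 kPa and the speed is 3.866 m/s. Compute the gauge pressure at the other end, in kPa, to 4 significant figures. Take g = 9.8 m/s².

338.6 kPa

By continuity, v₂ = v₁·A₁/A₂ = 3.866·(320.2/60.05) = 20.61 m/s.
Bernoulli: P₁ + ½ρv₁² + ρg h₁ = P₂ + ½ρv₂² + ρg h₂, so P₂ = P₁ + ½ρ(v₁² − v₂²) − ρg(h₂ − h₁).
P₂ = 680200 + ½·1000·(3.866² − 20.61²) − 1000·9.8·(+13.94) = 680200 + (-204900) − (136600) = 338600 Pa.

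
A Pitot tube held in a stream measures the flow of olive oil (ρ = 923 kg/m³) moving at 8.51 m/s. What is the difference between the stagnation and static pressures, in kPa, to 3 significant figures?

Bernoulli between the free stream and the stagnation point: ½ρv² = P_stag − P_static.
ΔP = ½·923·8.51² = 33400 Pa.

ΔP ≈ 33.4 kPa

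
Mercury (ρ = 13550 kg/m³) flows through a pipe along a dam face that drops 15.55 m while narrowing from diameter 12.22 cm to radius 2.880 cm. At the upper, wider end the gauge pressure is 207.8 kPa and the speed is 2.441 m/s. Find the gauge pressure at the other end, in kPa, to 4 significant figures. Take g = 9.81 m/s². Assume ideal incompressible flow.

P₂ = 1497 kPa

Mass conservation (A₁v₁ = A₂v₂) gives v₂ = 2.441 × 117.3/26.06 = 10.99 m/s.
Bernoulli: P₁ + ½ρv₁² + ρg h₁ = P₂ + ½ρv₂² + ρg h₂, so P₂ = P₁ + ½ρ(v₁² − v₂²) − ρg(h₂ − h₁).
P₂ = 207800 + ½·13550·(2.441² − 10.99²) − 13550·9.81·(−15.55) = 207800 + (-777400) − (-2067000) = 1497000 Pa.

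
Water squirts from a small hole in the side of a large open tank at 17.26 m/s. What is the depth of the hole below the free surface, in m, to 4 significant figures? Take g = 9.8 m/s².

Torricelli: v = √(2gh), so h = v²/(2g).
h = 17.26²/(2·9.8) = 297.9/19.60 = 15.20 m.

h ≈ 15.20 m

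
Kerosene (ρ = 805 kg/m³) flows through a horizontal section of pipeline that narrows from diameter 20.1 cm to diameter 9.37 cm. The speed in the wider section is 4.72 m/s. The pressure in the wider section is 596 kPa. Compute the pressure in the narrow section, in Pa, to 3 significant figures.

415000 Pa

Mass conservation (A₁v₁ = A₂v₂) gives v₂ = 4.72 × 317/69.0 = 21.7 m/s.
Bernoulli (h₁ = h₂): P₁ − P₂ = ½ρ(v₂² − v₁²).
P₂ = P₁ − ½ρ(v₂² − v₁²) = 596000 − ½·805·(21.7² − 4.72²) = 596000 − 181000 = 415000 Pa.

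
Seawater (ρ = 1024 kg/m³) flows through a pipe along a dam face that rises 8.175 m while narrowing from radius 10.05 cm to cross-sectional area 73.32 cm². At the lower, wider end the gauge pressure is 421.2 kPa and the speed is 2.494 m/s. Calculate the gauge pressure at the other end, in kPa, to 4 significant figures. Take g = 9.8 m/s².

P₂ ≈ 282.7 kPa

By continuity, v₂ = v₁·A₁/A₂ = 2.494·(317.3/73.32) = 10.79 m/s.
Bernoulli: P₁ + ½ρv₁² + ρg h₁ = P₂ + ½ρv₂² + ρg h₂, so P₂ = P₁ + ½ρ(v₁² − v₂²) − ρg(h₂ − h₁).
P₂ = 421200 + ½·1024·(2.494² − 10.79²) − 1024·9.8·(+8.175) = 421200 + (-56460) − (82040) = 282700 Pa.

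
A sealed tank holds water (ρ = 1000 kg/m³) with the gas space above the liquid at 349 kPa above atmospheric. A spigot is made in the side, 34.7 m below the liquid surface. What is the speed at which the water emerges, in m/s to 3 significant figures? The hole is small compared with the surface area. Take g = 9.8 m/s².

Take point 1 at the surface (v₁ ≈ 0) and point 2 at the hole (at atmospheric pressure). Bernoulli: P₁ + ρg h = P_atm + ½ρv₂².
With P₁ − P_atm = 349000 Pa, v₂ = √(2gh + 2ΔP/ρ) = √(2·9.8·34.7 + 2·349000/1000) = 37.1 m/s.

v ≈ 37.1 m/s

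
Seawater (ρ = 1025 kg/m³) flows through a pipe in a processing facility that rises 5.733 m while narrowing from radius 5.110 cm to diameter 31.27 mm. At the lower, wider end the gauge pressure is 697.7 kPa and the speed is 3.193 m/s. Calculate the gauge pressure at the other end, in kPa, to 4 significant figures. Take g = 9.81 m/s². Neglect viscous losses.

Continuity gives A₁v₁ = A₂v₂, so v₂ = (82.03 cm²)/(7.680 cm²) × 3.193 m/s = 34.11 m/s.
Energy conservation along the streamline gives P₂ = P₁ − ½ρ(v₂² − v₁²) − ρg(h₂ − h₁).
P₂ = 697700 + ½·1025·(3.193² − 34.11²) − 1025·9.81·(+5.733) = 697700 + (-591000) − (57650) = 49090 Pa.

P₂ = 49.09 kPa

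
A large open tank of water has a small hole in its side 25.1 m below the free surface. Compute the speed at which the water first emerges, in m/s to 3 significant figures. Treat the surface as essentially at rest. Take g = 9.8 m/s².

Bernoulli from surface to hole (P equal, v_surface ≈ 0): v = √(2gh) = √(2×9.8×25.1) = 22.2 m/s.

22.2 m/s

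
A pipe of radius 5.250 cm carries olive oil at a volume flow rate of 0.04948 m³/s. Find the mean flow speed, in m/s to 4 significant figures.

Q = 0.04948 m³/s = 0.04948 m³/s.
v = Q/A = 0.04948 / 0.008659 = 5.714 m/s.

5.714 m/s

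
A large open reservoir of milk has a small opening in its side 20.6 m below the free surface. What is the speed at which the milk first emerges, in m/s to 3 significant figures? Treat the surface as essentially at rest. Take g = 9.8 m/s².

20.1 m/s

With the surface at rest and both surface and jet at atmospheric pressure, Bernoulli gives ρg h = ½ρv², so v = √(2gh) = √(2·9.8·20.6) = 20.1 m/s.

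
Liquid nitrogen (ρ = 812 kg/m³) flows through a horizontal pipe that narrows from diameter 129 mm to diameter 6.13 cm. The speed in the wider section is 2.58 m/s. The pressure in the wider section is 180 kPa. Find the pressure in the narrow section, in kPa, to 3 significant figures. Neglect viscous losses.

130 kPa

Continuity gives A₁v₁ = A₂v₂, so v₂ = (131 cm²)/(29.5 cm²) × 2.58 m/s = 11.4 m/s.
Along the horizontal streamline, P + ½ρv² is constant.
P₂ = P₁ − ½ρ(v₂² − v₁²) = 180000 − ½·812·(11.4² − 2.58²) = 180000 − 50300 = 130000 Pa.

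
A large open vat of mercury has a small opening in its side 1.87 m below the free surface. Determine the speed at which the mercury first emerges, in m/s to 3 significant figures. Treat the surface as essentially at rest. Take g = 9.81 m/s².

6.06 m/s

Bernoulli from surface to hole (P equal, v_surface ≈ 0): v = √(2gh) = √(2×9.81×1.87) = 6.06 m/s.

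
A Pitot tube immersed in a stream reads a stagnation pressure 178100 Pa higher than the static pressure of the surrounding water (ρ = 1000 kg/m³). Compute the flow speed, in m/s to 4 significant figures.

18.87 m/s

The dynamic pressure equals the rise in static pressure at the stagnation point: ΔP = ½ρv².
v = √(2ΔP/ρ) = √(2·178100/1000) = 18.87 m/s.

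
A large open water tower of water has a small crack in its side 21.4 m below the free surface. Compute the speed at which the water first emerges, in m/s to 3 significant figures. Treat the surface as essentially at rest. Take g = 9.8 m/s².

Bernoulli from surface to hole (P equal, v_surface ≈ 0): v = √(2gh) = √(2×9.8×21.4) = 20.5 m/s.

v ≈ 20.5 m/s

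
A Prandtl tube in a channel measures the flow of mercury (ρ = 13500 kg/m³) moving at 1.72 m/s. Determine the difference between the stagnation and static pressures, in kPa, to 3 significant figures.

ΔP ≈ 20.0 kPa

The dynamic pressure equals the rise in static pressure at the stagnation point: ΔP = ½ρv².
ΔP = ½·13500·1.72² = 20000 Pa.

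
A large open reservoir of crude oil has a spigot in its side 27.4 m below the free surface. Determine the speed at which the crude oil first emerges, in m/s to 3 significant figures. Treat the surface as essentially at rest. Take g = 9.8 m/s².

With the surface at rest and both surface and jet at atmospheric pressure, Bernoulli gives ρg h = ½ρv², so v = √(2gh) = √(2·9.8·27.4) = 23.2 m/s.

v ≈ 23.2 m/s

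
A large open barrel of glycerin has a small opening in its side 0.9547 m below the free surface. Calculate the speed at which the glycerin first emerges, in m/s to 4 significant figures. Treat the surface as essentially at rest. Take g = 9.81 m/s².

Bernoulli from surface to hole (P equal, v_surface ≈ 0): v = √(2gh) = √(2×9.81×0.9547) = 4.328 m/s.

v = 4.328 m/s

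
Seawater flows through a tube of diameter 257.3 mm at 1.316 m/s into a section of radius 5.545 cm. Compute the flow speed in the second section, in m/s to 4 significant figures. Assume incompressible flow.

Mass conservation (A₁v₁ = A₂v₂) gives v₂ = 1.316 × 520.0/96.59 = 7.084 m/s.

v₂ = 7.084 m/s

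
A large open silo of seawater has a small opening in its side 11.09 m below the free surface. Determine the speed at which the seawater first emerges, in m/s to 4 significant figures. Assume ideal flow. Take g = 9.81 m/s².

v = 14.75 m/s

The surface is effectively still and both ends are open, so ½v² = gh and v = √(2·9.81·11.09) = 14.75 m/s.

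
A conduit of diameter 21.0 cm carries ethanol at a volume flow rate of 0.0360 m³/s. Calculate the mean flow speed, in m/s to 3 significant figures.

1.04 m/s

Q = 0.0360 m³/s = 0.0360 m³/s.
v = Q/A = 0.0360 / 0.0346 = 1.04 m/s.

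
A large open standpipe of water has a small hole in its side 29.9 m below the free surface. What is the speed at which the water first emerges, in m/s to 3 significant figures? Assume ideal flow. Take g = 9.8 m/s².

The surface is effectively still and both ends are open, so ½v² = gh and v = √(2·9.8·29.9) = 24.2 m/s.

24.2 m/s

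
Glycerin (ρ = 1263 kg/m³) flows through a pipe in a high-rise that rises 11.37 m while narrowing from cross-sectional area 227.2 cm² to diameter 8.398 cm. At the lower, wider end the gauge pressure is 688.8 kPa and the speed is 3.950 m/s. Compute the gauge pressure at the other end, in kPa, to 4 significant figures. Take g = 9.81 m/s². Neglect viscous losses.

The volume flow rate is constant, so v₂ = (A₁/A₂)v₁ = (227.2/55.39)·3.950 = 16.20 m/s.
Applying Bernoulli between the two ends and solving for P₂: P₂ = P₁ + ½ρ(v₁² − v₂²) − ρgΔh.
P₂ = 688800 + ½·1263·(3.950² − 16.20²) − 1263·9.81·(+11.37) = 688800 + (-155900) − (140900) = 392000 Pa.

P₂ = 392.0 kPa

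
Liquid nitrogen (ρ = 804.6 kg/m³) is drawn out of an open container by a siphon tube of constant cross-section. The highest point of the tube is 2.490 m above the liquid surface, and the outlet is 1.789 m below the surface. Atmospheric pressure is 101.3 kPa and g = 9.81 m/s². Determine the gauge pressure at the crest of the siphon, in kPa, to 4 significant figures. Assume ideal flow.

-33.77 kPa

Bernoulli surface→outlet gives ½v² = g·h_out, so v = √(2·9.81·1.789) = 5.925 m/s.
Continuity keeps v the same throughout the tube; from surface to crest, P_atm + 0 = P_top + ½ρv² + ρg·h_top.
P_top = 101300 − ½·804.6·5.925² − 804.6·9.81·2.490 = 67530 Pa. So P_gauge = P_top − P_atm = -33770 Pa.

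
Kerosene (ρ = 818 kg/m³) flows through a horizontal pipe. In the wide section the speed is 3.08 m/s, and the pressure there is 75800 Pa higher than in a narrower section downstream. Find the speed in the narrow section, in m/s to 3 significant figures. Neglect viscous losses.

14.0 m/s

With h₁ = h₂, rearranging Bernoulli gives v₂ = √(v₁² + 2ΔP/ρ).
v₂ = √(3.08² + 2·75800/818) = √(9.49 + 185) = 14.0 m/s.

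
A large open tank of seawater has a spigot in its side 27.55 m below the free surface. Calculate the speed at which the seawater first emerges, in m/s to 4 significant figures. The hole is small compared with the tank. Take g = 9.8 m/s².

The surface is effectively still and both ends are open, so ½v² = gh and v = √(2·9.8·27.55) = 23.24 m/s.

23.24 m/s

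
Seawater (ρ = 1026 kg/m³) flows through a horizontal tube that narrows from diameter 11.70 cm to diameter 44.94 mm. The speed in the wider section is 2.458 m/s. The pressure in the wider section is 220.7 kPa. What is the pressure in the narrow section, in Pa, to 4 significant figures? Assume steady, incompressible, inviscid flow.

By continuity, v₂ = v₁·A₁/A₂ = 2.458·(107.5/15.86) = 16.66 m/s.
With no height change, Bernoulli's equation is P₁ + ½ρv₁² = P₂ + ½ρv₂².
P₂ = P₁ − ½ρ(v₂² − v₁²) = 220700 − ½·1026·(16.66² − 2.458²) = 220700 − 139300 = 81410 Pa.

81410 Pa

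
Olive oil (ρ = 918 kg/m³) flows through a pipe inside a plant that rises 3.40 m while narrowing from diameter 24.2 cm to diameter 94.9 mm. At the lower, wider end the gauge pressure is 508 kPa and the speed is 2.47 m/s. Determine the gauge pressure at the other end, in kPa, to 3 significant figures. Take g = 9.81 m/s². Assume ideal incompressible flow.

362 kPa

The volume flow rate is constant, so v₂ = (A₁/A₂)v₁ = (460/70.7)·2.47 = 16.1 m/s.
Applying Bernoulli between the two ends and solving for P₂: P₂ = P₁ + ½ρ(v₁² − v₂²) − ρgΔh.
P₂ = 508000 + ½·918·(2.47² − 16.1²) − 918·9.81·(+3.40) = 508000 + (-116000) − (30600) = 362000 Pa.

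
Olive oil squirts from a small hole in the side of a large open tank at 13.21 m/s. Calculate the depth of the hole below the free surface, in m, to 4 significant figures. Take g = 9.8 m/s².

Torricelli: v = √(2gh), so h = v²/(2g).
h = 13.21²/(2·9.8) = 174.5/19.60 = 8.903 m.

h ≈ 8.903 m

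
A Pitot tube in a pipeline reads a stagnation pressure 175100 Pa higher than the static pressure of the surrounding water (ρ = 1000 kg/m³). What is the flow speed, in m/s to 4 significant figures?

Bernoulli between the free stream and the stagnation point: ½ρv² = P_stag − P_static.
v = √(2ΔP/ρ) = √(2·175100/1000) = 18.71 m/s.

18.71 m/s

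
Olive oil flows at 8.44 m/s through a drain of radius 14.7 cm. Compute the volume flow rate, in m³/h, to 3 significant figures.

Q = A·v = 0.0679 m² × 8.44 m/s = 0.573 m³/s.
Converting: 0.573 m³/s × 3600 = 2060 m³/h.

Q = 2060 m³/h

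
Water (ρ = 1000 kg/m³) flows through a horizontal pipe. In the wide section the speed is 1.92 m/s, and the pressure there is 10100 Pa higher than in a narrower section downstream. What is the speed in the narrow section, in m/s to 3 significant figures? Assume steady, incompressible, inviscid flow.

Along the level pipe P + ½ρv² is conserved, hence v₂² = v₁² + 2(P₁ − P₂)/ρ.
v₂ = √(1.92² + 2·10100/1000) = √(3.69 + 20.2) = 4.89 m/s.

v₂ = 4.89 m/s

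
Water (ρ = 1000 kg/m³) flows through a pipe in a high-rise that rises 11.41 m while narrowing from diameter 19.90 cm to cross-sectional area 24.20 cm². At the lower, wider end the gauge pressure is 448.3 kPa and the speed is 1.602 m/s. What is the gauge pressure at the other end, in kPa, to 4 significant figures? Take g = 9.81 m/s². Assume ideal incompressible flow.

The volume flow rate is constant, so v₂ = (A₁/A₂)v₁ = (311.0/24.20)·1.602 = 20.59 m/s.
Bernoulli: P₁ + ½ρv₁² + ρg h₁ = P₂ + ½ρv₂² + ρg h₂, so P₂ = P₁ + ½ρ(v₁² − v₂²) − ρg(h₂ − h₁).
P₂ = 448300 + ½·1000·(1.602² − 20.59²) − 1000·9.81·(+11.41) = 448300 + (-210700) − (111900) = 125700 Pa.

P₂ ≈ 125.7 kPa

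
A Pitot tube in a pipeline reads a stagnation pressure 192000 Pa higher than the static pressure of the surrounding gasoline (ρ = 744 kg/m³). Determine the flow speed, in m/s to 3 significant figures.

22.7 m/s

At the stagnation point the flow is brought to rest, so Bernoulli gives P_stag − P_static = ½ρv².
v = √(2ΔP/ρ) = √(2·192000/744) = 22.7 m/s.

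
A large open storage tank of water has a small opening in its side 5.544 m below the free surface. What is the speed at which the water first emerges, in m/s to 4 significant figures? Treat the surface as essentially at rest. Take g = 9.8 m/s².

The surface is effectively still and both ends are open, so ½v² = gh and v = √(2·9.8·5.544) = 10.42 m/s.

10.42 m/s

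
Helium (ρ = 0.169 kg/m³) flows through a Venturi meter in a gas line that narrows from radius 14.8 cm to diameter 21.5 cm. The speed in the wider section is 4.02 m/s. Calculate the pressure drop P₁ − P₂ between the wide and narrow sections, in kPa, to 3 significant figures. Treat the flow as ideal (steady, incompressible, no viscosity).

ΔP ≈ 0.00354 kPa

By continuity, v₂ = v₁·A₁/A₂ = 4.02·(688/363) = 7.62 m/s.
The pipe is horizontal, so Bernoulli reduces to P₁ + ½ρv₁² = P₂ + ½ρv₂².
P₁ − P₂ = ½·0.169·(7.62² − 4.02²) = ½·0.169·41.9 = 3.54 Pa.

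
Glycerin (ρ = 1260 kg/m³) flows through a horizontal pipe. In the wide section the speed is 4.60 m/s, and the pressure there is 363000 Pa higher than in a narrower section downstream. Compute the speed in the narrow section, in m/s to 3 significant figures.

With h₁ = h₂, rearranging Bernoulli gives v₂ = √(v₁² + 2ΔP/ρ).
v₂ = √(4.60² + 2·363000/1260) = √(21.2 + 576) = 24.4 m/s.

24.4 m/s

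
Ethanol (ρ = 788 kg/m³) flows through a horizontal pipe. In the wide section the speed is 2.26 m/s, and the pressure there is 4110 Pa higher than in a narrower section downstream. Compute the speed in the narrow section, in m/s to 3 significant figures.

v₂ ≈ 3.94 m/s

Horizontal Bernoulli: P₁ + ½ρv₁² = P₂ + ½ρv₂², so v₂² = v₁² + 2(P₁ − P₂)/ρ.
v₂ = √(2.26² + 2·4110/788) = √(5.11 + 10.4) = 3.94 m/s.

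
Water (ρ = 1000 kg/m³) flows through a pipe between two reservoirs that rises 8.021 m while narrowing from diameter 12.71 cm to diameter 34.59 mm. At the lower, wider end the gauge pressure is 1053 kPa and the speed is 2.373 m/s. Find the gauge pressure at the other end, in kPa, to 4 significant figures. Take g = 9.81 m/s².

P₂ ≈ 463.9 kPa

By continuity, v₂ = v₁·A₁/A₂ = 2.373·(126.9/9.397) = 32.04 m/s.
Applying Bernoulli between the two ends and solving for P₂: P₂ = P₁ + ½ρ(v₁² − v₂²) − ρgΔh.
P₂ = 1053000 + ½·1000·(2.373² − 32.04²) − 1000·9.81·(+8.021) = 1053000 + (-510500) − (78690) = 463900 Pa.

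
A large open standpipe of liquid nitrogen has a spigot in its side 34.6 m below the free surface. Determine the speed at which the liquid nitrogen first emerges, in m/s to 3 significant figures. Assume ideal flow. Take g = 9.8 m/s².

v ≈ 26.0 m/s

With the surface at rest and both surface and jet at atmospheric pressure, Bernoulli gives ρg h = ½ρv², so v = √(2gh) = √(2·9.8·34.6) = 26.0 m/s.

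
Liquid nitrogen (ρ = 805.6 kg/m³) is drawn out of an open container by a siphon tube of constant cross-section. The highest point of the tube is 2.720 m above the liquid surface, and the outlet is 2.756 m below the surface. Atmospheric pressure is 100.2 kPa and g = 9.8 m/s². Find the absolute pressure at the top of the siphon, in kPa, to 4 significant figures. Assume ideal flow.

P_top ≈ 56.97 kPa

Bernoulli surface→outlet gives ½v² = g·h_out, so v = √(2·9.8·2.756) = 7.350 m/s.
Continuity keeps v the same throughout the tube; from surface to crest, P_atm + 0 = P_top + ½ρv² + ρg·h_top.
P_top = 100200 − ½·805.6·7.350² − 805.6·9.8·2.720 = 56970 Pa.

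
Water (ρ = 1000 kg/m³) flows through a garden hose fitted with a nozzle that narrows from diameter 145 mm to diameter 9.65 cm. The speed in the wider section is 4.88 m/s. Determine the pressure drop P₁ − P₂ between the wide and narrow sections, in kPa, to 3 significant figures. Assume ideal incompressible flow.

The volume flow rate is constant, so v₂ = (A₁/A₂)v₁ = (165/73.1)·4.88 = 11.0 m/s.
Bernoulli (h₁ = h₂): P₁ − P₂ = ½ρ(v₂² − v₁²).
P₁ − P₂ = ½·1000·(11.0² − 4.88²) = ½·1000·97.6 = 48800 Pa.

48.8 kPa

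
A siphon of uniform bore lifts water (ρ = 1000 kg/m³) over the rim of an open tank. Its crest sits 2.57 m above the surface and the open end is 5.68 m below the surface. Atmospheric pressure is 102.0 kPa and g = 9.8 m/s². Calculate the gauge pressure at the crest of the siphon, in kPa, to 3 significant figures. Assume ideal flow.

From the surface to the outlet (both open to atmosphere, surface at rest): v = √(2g·h_out) = √(2·9.8·5.68) = 10.6 m/s.
Continuity keeps v the same throughout the tube; from surface to crest, P_atm + 0 = P_top + ½ρv² + ρg·h_top.
P_top = 102000 − ½·1000·10.6² − 1000·9.8·2.57 = 21200 Pa. So P_gauge = P_top − P_atm = -80800 Pa.

P_gauge = -80.8 kPa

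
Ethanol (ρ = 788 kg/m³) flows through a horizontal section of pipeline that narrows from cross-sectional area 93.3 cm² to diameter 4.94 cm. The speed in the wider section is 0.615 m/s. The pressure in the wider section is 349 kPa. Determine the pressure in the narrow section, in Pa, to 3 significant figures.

P₂ ≈ 346000 Pa

Mass conservation (A₁v₁ = A₂v₂) gives v₂ = 0.615 × 93.3/19.2 = 2.99 m/s.
Along the horizontal streamline, P + ½ρv² is constant.
P₂ = P₁ − ½ρ(v₂² − v₁²) = 349000 − ½·788·(2.99² − 0.615²) = 349000 − 3380 = 346000 Pa.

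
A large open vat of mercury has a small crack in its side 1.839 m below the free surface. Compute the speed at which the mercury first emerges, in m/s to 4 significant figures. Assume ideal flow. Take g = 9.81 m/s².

6.007 m/s

Bernoulli from surface to hole (P equal, v_surface ≈ 0): v = √(2gh) = √(2×9.81×1.839) = 6.007 m/s.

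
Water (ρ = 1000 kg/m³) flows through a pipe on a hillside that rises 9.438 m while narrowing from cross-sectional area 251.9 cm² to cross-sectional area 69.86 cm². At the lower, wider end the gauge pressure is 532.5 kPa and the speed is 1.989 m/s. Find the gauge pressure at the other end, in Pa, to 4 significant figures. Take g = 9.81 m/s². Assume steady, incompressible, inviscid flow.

By continuity, v₂ = v₁·A₁/A₂ = 1.989·(251.9/69.86) = 7.172 m/s.
Bernoulli: P₁ + ½ρv₁² + ρg h₁ = P₂ + ½ρv₂² + ρg h₂, so P₂ = P₁ + ½ρ(v₁² − v₂²) − ρg(h₂ − h₁).
P₂ = 532500 + ½·1000·(1.989² − 7.172²) − 1000·9.81·(+9.438) = 532500 + (-23740) − (92590) = 416200 Pa.

P₂ = 416200 Pa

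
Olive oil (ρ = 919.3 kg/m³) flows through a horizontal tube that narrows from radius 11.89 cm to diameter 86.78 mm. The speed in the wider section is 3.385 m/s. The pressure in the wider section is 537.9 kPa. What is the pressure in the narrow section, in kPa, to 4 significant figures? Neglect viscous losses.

P₂ ≈ 246.2 kPa

Mass conservation (A₁v₁ = A₂v₂) gives v₂ = 3.385 × 444.1/59.15 = 25.42 m/s.
Along the horizontal streamline, P + ½ρv² is constant.
P₂ = P₁ − ½ρ(v₂² − v₁²) = 537900 − ½·919.3·(25.42² − 3.385²) = 537900 − 291700 = 246200 Pa.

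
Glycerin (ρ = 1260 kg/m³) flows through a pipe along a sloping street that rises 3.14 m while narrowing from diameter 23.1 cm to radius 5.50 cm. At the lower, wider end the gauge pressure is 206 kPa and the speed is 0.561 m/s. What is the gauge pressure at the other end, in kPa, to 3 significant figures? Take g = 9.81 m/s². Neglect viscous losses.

By continuity, v₂ = v₁·A₁/A₂ = 0.561·(419/95.0) = 2.47 m/s.
Energy conservation along the streamline gives P₂ = P₁ − ½ρ(v₂² − v₁²) − ρg(h₂ − h₁).
P₂ = 206000 + ½·1260·(0.561² − 2.47²) − 1260·9.81·(+3.14) = 206000 + (-3660) − (38800) = 164000 Pa.

P₂ ≈ 164 kPa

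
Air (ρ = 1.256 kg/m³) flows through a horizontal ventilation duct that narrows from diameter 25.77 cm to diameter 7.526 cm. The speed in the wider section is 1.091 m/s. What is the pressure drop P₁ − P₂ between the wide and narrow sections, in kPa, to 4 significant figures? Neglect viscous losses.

Continuity gives A₁v₁ = A₂v₂, so v₂ = (521.6 cm²)/(44.49 cm²) × 1.091 m/s = 12.79 m/s.
The pipe is horizontal, so Bernoulli reduces to P₁ + ½ρv₁² = P₂ + ½ρv₂².
P₁ − P₂ = ½·1.256·(12.79² − 1.091²) = ½·1.256·162.4 = 102.0 Pa.

ΔP ≈ 0.1020 kPa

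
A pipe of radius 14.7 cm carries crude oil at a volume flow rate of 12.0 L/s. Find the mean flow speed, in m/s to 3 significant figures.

Q = 12.0 L/s = 0.0120 m³/s.
v = Q/A = 0.0120 / 0.0679 = 0.177 m/s.

v ≈ 0.177 m/s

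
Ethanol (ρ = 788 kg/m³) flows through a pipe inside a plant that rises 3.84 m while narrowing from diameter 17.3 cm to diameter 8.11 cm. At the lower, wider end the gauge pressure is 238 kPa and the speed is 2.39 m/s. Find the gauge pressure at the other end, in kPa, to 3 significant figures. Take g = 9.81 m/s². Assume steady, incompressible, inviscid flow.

164 kPa

Continuity gives A₁v₁ = A₂v₂, so v₂ = (235 cm²)/(51.7 cm²) × 2.39 m/s = 10.9 m/s.
Applying Bernoulli between the two ends and solving for P₂: P₂ = P₁ + ½ρ(v₁² − v₂²) − ρgΔh.
P₂ = 238000 + ½·788·(2.39² − 10.9²) − 788·9.81·(+3.84) = 238000 + (-44400) − (29700) = 164000 Pa.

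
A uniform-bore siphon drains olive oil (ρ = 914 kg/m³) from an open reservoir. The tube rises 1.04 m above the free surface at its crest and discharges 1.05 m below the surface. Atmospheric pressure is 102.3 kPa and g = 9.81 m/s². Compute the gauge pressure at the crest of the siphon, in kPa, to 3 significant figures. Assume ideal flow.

The outlet speed comes from Torricelli: v = √(2g·1.05) = 4.54 m/s.
Continuity keeps v the same throughout the tube; from surface to crest, P_atm + 0 = P_top + ½ρv² + ρg·h_top.
P_top = 102300 − ½·914·4.54² − 914·9.81·1.04 = 83600 Pa. So P_gauge = P_top − P_atm = -18700 Pa.

P_gauge ≈ -18.7 kPa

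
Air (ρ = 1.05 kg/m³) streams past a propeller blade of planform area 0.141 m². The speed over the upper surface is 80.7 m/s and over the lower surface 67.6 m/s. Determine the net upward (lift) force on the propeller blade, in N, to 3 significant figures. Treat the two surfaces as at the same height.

144 N

With equal heights on the two surfaces, Bernoulli gives P_lower − P_upper = ½ρ(v_upper² − v_lower²).
ΔP = ½·1.05·(80.7² − 67.6²) = 1020 Pa.
Lift = ΔP · A = 1020 × 0.141 = 144 N.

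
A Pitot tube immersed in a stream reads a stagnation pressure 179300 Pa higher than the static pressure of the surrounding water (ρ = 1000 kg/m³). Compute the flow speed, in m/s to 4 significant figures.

v ≈ 18.94 m/s

At the stagnation point the flow is brought to rest, so Bernoulli gives P_stag − P_static = ½ρv².
v = √(2ΔP/ρ) = √(2·179300/1000) = 18.94 m/s.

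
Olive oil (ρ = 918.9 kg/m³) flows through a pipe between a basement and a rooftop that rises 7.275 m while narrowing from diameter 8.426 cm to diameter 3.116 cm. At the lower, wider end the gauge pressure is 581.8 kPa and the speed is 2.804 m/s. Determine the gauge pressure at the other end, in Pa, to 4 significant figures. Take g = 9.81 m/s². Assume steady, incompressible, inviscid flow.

326700 Pa

By continuity, v₂ = v₁·A₁/A₂ = 2.804·(55.76/7.626) = 20.50 m/s.
Applying Bernoulli between the two ends and solving for P₂: P₂ = P₁ + ½ρ(v₁² − v₂²) − ρgΔh.
P₂ = 581800 + ½·918.9·(2.804² − 20.50²) − 918.9·9.81·(+7.275) = 581800 + (-189500) − (65580) = 326700 Pa.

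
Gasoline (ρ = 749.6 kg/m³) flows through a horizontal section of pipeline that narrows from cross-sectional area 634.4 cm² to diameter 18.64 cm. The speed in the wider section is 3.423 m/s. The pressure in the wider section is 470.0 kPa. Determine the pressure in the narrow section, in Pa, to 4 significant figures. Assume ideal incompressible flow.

By continuity, v₂ = v₁·A₁/A₂ = 3.423·(634.4/272.9) = 7.958 m/s.
Along the horizontal streamline, P + ½ρv² is constant.
P₂ = P₁ − ½ρ(v₂² − v₁²) = 470000 − ½·749.6·(7.958² − 3.423²) = 470000 − 19340 = 450700 Pa.

450700 Pa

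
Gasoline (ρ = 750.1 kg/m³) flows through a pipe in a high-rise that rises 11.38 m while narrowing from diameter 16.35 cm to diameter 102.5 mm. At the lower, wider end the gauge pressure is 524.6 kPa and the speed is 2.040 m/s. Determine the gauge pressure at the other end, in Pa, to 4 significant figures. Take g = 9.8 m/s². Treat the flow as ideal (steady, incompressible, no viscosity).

Continuity gives A₁v₁ = A₂v₂, so v₂ = (210.0 cm²)/(82.52 cm²) × 2.040 m/s = 5.191 m/s.
Energy conservation along the streamline gives P₂ = P₁ − ½ρ(v₂² − v₁²) − ρg(h₂ − h₁).
P₂ = 524600 + ½·750.1·(2.040² − 5.191²) − 750.1·9.8·(+11.38) = 524600 + (-8544) − (83650) = 432400 Pa.

P₂ ≈ 432400 Pa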